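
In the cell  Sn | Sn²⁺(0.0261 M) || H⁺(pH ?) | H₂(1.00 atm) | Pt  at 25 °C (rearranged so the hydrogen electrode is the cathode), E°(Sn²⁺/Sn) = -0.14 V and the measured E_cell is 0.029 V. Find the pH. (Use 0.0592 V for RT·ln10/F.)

E°_cell = 0.14 V and n = 2.
log Q = n(E° − E)/0.0592 = 2×(0.14 − 0.029)/0.0592 = 3.750.
With Q = [Sn²⁺]·P(H₂) / [H⁺]^2, solving for [H⁺] gives log[H⁺] = -2.667, so pH = 2.67.

pH = 2.67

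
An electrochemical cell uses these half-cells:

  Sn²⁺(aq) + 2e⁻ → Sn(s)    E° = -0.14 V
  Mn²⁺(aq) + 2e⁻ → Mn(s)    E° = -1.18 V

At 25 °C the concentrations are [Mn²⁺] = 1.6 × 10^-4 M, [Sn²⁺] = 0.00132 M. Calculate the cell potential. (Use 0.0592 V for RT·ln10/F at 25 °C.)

1.07 V

The Sn²⁺/Sn couple has the higher reduction potential and acts as the cathode, so E°_cell = -0.14 − (-1.18) = 1.04 V.
Balancing electrons gives n = 2; the reaction quotient is Q = [Mn²⁺]/[Sn²⁺] = 0.121.
At 25 °C, E = E° − (0.0592/n) log Q = 1.04 − (0.0592/2)(-0.916) = 1.040 + 0.027 = 1.067 V.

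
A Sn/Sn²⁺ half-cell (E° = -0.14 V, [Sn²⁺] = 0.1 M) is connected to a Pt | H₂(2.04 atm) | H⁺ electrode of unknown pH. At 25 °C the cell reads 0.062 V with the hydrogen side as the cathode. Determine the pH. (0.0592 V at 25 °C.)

pH = 1.66

E°_cell = 0.14 V and n = 2.
log Q = n(E° − E)/0.0592 = 2×(0.14 − 0.062)/0.0592 = 2.635.
With Q = [Sn²⁺]·P(H₂) / [H⁺]^2, solving for [H⁺] gives log[H⁺] = -1.663, so pH = 1.66.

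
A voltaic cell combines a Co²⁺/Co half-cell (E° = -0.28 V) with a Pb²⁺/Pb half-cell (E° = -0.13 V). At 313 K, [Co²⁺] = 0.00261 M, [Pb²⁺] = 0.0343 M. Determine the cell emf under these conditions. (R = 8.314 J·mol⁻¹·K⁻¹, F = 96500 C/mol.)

The Pb²⁺/Pb couple has the higher reduction potential and acts as the cathode, so E°_cell = -0.13 − (-0.28) = 0.15 V.
Balancing electrons gives n = 2; the reaction quotient is Q = [Co²⁺]/[Pb²⁺] = 0.0761.
E = E° − (RT/nF) ln Q = 0.15 − (8.314×313)/(2×96500) × (-2.576) = 0.150 + 0.035 = 0.185 V.

0.185 V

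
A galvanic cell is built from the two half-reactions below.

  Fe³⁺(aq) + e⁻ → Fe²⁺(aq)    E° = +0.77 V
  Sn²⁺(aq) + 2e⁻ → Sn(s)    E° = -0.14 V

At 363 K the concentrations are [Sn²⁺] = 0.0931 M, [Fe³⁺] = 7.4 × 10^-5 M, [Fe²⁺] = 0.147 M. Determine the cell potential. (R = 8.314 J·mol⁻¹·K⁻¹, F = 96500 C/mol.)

The Fe³⁺/Fe²⁺ couple has the higher reduction potential and acts as the cathode, so E°_cell = +0.77 − (-0.14) = 0.91 V.
Balancing electrons gives n = 2; the reaction quotient is Q = [Sn²⁺]·[Fe²⁺]^2/[Fe³⁺]^2 = 3.67 × 10^5.
E = E° − (RT/nF) ln Q = 0.91 − (8.314×363)/(2×96500) × (12.814) = 0.910 − 0.200 = 0.710 V.

0.710 V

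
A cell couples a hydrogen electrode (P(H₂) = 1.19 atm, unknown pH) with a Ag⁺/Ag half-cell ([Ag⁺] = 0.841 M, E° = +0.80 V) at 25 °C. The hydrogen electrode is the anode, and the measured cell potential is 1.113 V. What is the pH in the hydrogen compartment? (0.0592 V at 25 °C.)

pH = 5.32

E°_cell = 0.80 V and n = 2.
log Q = n(E° − E)/0.0592 = 2×(0.80 − 1.113)/0.0592 = -10.574.
With Q = [H⁺]^2 / ([Ag⁺]^2·P(H₂)), solving for [H⁺] gives log[H⁺] = -5.325, so pH = 5.32.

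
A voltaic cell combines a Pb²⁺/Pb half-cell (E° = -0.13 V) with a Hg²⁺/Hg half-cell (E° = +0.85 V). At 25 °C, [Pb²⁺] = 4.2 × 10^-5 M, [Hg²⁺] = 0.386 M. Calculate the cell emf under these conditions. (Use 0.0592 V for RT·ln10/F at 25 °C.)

1.10 V

The Hg²⁺/Hg couple has the higher reduction potential and acts as the cathode, so E°_cell = +0.85 − (-0.13) = 0.98 V.
Balancing electrons gives n = 2; the reaction quotient is Q = [Pb²⁺]/[Hg²⁺] = 1.09 × 10^-4.
At 25 °C, E = E° − (0.0592/n) log Q = 0.98 − (0.0592/2)(-3.963) = 0.980 + 0.117 = 1.097 V.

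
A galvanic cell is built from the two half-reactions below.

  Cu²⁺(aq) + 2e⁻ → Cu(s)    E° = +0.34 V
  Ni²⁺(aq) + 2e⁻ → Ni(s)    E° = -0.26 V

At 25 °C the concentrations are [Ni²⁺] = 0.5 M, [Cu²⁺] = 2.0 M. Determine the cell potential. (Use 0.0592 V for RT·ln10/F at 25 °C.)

0.618 V

The Cu²⁺/Cu couple has the higher reduction potential and acts as the cathode, so E°_cell = +0.34 − (-0.26) = 0.60 V.
Balancing electrons gives n = 2; the reaction quotient is Q = [Ni²⁺]/[Cu²⁺] = 0.250.
At 25 °C, E = E° − (0.0592/n) log Q = 0.60 − (0.0592/2)(-0.602) = 0.600 + 0.018 = 0.618 V.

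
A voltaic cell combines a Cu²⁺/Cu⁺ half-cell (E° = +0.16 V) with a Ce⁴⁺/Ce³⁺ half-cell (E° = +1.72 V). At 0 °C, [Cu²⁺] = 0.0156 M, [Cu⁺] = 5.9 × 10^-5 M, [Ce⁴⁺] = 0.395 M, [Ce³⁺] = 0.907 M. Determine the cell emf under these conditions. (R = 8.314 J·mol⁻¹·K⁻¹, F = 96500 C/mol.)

The Ce⁴⁺/Ce³⁺ couple has the higher reduction potential and acts as the cathode, so E°_cell = +1.72 − (+0.16) = 1.56 V.
Balancing electrons gives n = 1; the reaction quotient is Q = [Cu²⁺]·[Ce³⁺]/([Cu⁺]·[Ce⁴⁺]) = 607.
E = E° − (RT/nF) ln Q = 1.56 − (8.314×273)/(1×96500) × (6.409) = 1.560 − 0.151 = 1.409 V.

1.41 V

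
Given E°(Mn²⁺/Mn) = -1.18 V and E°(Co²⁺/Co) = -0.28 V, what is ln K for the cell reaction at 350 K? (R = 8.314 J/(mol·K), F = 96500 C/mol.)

ln K = 59.7

E°_cell = -0.28 − (-1.18) = 0.90 V, with n = 2 electrons transferred.
At equilibrium E = 0, so the Nernst equation gives ln K = nFE°/RT = (2)(96500)(0.90)/((8.314)(350)) = 59.69.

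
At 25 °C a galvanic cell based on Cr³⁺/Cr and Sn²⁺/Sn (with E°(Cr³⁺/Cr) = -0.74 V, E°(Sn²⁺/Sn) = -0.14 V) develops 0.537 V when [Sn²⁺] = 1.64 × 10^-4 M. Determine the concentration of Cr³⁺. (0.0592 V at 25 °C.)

0.0033 M

From the Nernst equation, log Q = n(E° − E)/0.0592 = 6(0.60 − 0.537)/0.0592 = 6.385, so Q = 2.43 × 10^6.
With Q = [Cr³⁺]^2/[Sn²⁺]^3 and the known concentrations, [Cr³⁺]^2 in the numerator gives [Cr³⁺] = 0.0033 M.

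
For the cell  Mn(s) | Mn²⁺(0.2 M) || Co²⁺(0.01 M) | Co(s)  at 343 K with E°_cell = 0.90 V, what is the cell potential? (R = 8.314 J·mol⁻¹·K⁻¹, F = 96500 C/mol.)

Balancing electrons gives n = 2; the reaction quotient is Q = [Mn²⁺]/[Co²⁺] = 20.0.
E = E° − (RT/nF) ln Q = 0.90 − (8.314×343)/(2×96500) × (2.996) = 0.900 − 0.044 = 0.856 V.

0.856 V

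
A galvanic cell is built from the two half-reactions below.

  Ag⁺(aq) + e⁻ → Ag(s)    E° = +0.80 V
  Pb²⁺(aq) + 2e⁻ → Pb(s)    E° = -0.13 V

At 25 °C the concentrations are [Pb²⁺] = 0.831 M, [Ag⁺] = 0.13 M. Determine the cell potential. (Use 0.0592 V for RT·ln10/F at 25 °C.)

The Ag⁺/Ag couple has the higher reduction potential and acts as the cathode, so E°_cell = +0.80 − (-0.13) = 0.93 V.
Balancing electrons gives n = 2; the reaction quotient is Q = [Pb²⁺]/[Ag⁺]^2 = 49.2.
At 25 °C, E = E° − (0.0592/n) log Q = 0.93 − (0.0592/2)(1.692) = 0.930 − 0.050 = 0.880 V.

0.880 V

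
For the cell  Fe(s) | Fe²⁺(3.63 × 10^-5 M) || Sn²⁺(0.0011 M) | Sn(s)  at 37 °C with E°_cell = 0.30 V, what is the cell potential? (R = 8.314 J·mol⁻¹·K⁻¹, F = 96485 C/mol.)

0.346 V

Balancing electrons gives n = 2; the reaction quotient is Q = [Fe²⁺]/[Sn²⁺] = 0.0330.
E = E° − (RT/nF) ln Q = 0.30 − (8.314×310)/(2×96485) × (-3.411) = 0.300 + 0.046 = 0.346 V.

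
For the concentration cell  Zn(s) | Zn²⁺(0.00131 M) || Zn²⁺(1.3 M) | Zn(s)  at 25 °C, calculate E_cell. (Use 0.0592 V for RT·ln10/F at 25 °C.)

0.089 V

Both half-cells are Zn²⁺/Zn, so E°_cell = 0. The concentrated side is the cathode; the cell reaction moves Zn²⁺ from high to low concentration with n = 2.
Q = [Zn²⁺]_dilute/[Zn²⁺]_conc = 0.00131/1.3 = 0.00101.
E = 0 − (0.0592/2) log Q = −(0.0592/2)(-2.997) = 0.0887 V.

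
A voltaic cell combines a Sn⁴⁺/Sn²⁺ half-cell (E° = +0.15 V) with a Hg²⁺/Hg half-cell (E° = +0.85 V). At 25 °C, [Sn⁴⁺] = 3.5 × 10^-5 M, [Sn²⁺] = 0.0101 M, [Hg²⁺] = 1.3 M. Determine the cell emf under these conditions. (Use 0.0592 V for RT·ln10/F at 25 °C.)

0.776 V

The Hg²⁺/Hg couple has the higher reduction potential and acts as the cathode, so E°_cell = +0.85 − (+0.15) = 0.70 V.
Balancing electrons gives n = 2; the reaction quotient is Q = [Sn⁴⁺]/([Sn²⁺]·[Hg²⁺]) = 0.00267.
At 25 °C, E = E° − (0.0592/n) log Q = 0.70 − (0.0592/2)(-2.574) = 0.700 + 0.076 = 0.776 V.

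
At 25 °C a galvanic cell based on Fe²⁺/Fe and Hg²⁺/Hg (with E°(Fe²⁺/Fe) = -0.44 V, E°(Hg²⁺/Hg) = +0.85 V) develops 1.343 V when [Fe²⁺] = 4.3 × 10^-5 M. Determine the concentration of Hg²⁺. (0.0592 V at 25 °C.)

0.0027 M

From the Nernst equation, log Q = n(E° − E)/0.0592 = 2(1.29 − 1.343)/0.0592 = -1.791, so Q = 0.0162.
With Q = [Fe²⁺]/[Hg²⁺] and the known concentrations, [Hg²⁺] in the denominator gives [Hg²⁺] = 0.0027 M.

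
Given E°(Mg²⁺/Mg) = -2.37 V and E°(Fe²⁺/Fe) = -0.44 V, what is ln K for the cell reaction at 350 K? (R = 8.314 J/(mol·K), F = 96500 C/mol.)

ln K = 128.0

E°_cell = -0.44 − (-2.37) = 1.93 V, with n = 2 electrons transferred.
At equilibrium E = 0, so the Nernst equation gives ln K = nFE°/RT = (2)(96500)(1.93)/((8.314)(350)) = 128.01.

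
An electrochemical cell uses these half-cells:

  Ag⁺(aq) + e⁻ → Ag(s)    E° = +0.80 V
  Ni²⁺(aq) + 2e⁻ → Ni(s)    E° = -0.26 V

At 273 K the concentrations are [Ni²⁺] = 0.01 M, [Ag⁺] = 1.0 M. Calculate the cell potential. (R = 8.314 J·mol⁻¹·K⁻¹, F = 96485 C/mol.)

The Ag⁺/Ag couple has the higher reduction potential and acts as the cathode, so E°_cell = +0.80 − (-0.26) = 1.06 V.
Balancing electrons gives n = 2; the reaction quotient is Q = [Ni²⁺]/[Ag⁺]^2 = 0.0100.
E = E° − (RT/nF) ln Q = 1.06 − (8.314×273)/(2×96485) × (-4.605) = 1.060 + 0.054 = 1.114 V.

1.11 V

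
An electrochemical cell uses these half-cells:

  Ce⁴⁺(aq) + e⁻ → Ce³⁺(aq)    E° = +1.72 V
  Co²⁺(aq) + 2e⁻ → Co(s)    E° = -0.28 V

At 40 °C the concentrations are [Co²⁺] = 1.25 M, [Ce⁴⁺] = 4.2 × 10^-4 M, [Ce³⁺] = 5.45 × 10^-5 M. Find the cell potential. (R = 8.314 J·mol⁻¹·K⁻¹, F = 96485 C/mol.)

The Ce⁴⁺/Ce³⁺ couple has the higher reduction potential and acts as the cathode, so E°_cell = +1.72 − (-0.28) = 2.00 V.
Balancing electrons gives n = 2; the reaction quotient is Q = [Co²⁺]·[Ce³⁺]^2/[Ce⁴⁺]^2 = 0.0210.
E = E° − (RT/nF) ln Q = 2.00 − (8.314×313)/(2×96485) × (-3.861) = 2.000 + 0.052 = 2.052 V.

2.05 V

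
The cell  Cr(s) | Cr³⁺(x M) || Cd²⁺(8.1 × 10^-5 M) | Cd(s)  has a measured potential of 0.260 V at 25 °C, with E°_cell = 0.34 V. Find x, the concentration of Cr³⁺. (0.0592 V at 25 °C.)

0.0083 M

From the Nernst equation, log Q = n(E° − E)/0.0592 = 6(0.34 − 0.260)/0.0592 = 8.108, so Q = 1.28 × 10^8.
With Q = [Cr³⁺]^2/[Cd²⁺]^3 and the known concentrations, [Cr³⁺]^2 in the numerator gives [Cr³⁺] = 0.0083 M.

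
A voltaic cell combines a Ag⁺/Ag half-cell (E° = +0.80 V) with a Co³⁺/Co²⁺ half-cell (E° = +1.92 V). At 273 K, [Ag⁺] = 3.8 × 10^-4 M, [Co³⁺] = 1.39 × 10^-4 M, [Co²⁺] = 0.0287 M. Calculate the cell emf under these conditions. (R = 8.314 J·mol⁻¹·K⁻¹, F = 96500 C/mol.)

The Co³⁺/Co²⁺ couple has the higher reduction potential and acts as the cathode, so E°_cell = +1.92 − (+0.80) = 1.12 V.
Balancing electrons gives n = 1; the reaction quotient is Q = [Ag⁺]·[Co²⁺]/[Co³⁺] = 0.0785.
E = E° − (RT/nF) ln Q = 1.12 − (8.314×273)/(1×96500) × (-2.545) = 1.120 + 0.060 = 1.180 V.

1.18 V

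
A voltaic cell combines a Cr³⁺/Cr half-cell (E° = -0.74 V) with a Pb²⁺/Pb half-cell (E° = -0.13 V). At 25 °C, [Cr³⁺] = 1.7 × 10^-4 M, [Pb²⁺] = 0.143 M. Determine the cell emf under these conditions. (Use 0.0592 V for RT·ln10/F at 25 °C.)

0.659 V

The Pb²⁺/Pb couple has the higher reduction potential and acts as the cathode, so E°_cell = -0.13 − (-0.74) = 0.61 V.
Balancing electrons gives n = 6; the reaction quotient is Q = [Cr³⁺]^2/[Pb²⁺]^3 = 9.88 × 10^-6.
At 25 °C, E = E° − (0.0592/n) log Q = 0.61 − (0.0592/6)(-5.005) = 0.610 + 0.049 = 0.659 V.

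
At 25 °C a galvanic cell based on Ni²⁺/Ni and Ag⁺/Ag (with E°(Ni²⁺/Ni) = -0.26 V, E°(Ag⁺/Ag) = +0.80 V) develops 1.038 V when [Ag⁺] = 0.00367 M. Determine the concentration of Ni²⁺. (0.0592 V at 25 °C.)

7.5 × 10^-5 M

From the Nernst equation, log Q = n(E° − E)/0.0592 = 2(1.06 − 1.038)/0.0592 = 0.743, so Q = 5.54.
With Q = [Ni²⁺]/[Ag⁺]^2 and the known concentrations, [Ni²⁺] in the numerator gives [Ni²⁺] = 7.5 × 10^-5 M.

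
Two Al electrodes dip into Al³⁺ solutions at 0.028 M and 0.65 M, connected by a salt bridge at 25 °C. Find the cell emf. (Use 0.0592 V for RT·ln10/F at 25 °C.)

0.027 V

Both half-cells are Al³⁺/Al, so E°_cell = 0. The concentrated side is the cathode; the cell reaction moves Al³⁺ from high to low concentration with n = 3.
Q = [Al³⁺]_dilute/[Al³⁺]_conc = 0.028/0.65 = 0.0431.
E = 0 − (0.0592/3) log Q = −(0.0592/3)(-1.366) = 0.0270 V.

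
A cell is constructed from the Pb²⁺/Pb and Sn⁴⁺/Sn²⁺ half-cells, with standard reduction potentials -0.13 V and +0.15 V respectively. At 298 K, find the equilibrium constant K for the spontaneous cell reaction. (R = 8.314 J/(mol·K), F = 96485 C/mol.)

3 × 10^9

E°_cell = +0.15 − (-0.13) = 0.28 V, with n = 2 electrons transferred.
At equilibrium E = 0, so the Nernst equation gives ln K = nFE°/RT = (2)(96485)(0.28)/((8.314)(298)) = 21.81.
K = e^21.81 = 3 × 10^9.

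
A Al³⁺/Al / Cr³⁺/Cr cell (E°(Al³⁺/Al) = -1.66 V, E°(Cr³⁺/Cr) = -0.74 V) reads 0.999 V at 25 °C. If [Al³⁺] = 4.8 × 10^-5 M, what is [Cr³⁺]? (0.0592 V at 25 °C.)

0.48 M

From the Nernst equation, log Q = n(E° − E)/0.0592 = 3(0.92 − 0.999)/0.0592 = -4.003, so Q = 9.92 × 10^-5.
With Q = [Al³⁺]/[Cr³⁺] and the known concentrations, [Cr³⁺] in the denominator gives [Cr³⁺] = 0.48 M.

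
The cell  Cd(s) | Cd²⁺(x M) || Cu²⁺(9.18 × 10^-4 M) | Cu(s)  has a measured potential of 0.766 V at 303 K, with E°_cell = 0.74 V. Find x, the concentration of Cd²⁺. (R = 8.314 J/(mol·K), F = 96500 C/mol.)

From the Nernst equation, ln Q = nF(E° − E)/RT = 2×96500×(0.74 − 0.766)/(8.314×303) = -1.992, so Q = 0.136.
With Q = [Cd²⁺]/[Cu²⁺] and the known concentrations, [Cd²⁺] in the numerator gives [Cd²⁺] = 1.3 × 10^-4 M.

1.3 × 10^-4 M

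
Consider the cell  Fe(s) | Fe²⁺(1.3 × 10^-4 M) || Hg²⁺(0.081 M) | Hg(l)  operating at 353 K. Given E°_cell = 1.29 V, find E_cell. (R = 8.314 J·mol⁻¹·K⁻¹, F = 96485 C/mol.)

1.39 V

Balancing electrons gives n = 2; the reaction quotient is Q = [Fe²⁺]/[Hg²⁺] = 0.00160.
E = E° − (RT/nF) ln Q = 1.29 − (8.314×353)/(2×96485) × (-6.435) = 1.290 + 0.098 = 1.388 V.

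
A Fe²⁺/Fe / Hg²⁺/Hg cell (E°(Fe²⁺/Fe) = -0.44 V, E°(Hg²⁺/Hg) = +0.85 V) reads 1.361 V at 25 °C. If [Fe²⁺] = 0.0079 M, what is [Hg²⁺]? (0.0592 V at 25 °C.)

2.0 M

From the Nernst equation, log Q = n(E° − E)/0.0592 = 2(1.29 − 1.361)/0.0592 = -2.399, so Q = 0.00399.
With Q = [Fe²⁺]/[Hg²⁺] and the known concentrations, [Hg²⁺] in the denominator gives [Hg²⁺] = 2.0 M.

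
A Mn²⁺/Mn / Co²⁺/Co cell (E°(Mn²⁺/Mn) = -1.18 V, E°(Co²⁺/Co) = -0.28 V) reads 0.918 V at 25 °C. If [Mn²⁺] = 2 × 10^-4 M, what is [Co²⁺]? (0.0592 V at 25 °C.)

From the Nernst equation, log Q = n(E° − E)/0.0592 = 2(0.90 − 0.918)/0.0592 = -0.608, so Q = 0.247.
With Q = [Mn²⁺]/[Co²⁺] and the known concentrations, [Co²⁺] in the denominator gives [Co²⁺] = 8.1 × 10^-4 M.

8.1 × 10^-4 M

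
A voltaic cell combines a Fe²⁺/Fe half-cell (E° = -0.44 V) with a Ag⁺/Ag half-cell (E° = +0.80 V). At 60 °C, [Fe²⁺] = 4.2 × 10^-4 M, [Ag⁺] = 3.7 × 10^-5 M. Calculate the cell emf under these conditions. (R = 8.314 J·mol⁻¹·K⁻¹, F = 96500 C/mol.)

1.06 V

The Ag⁺/Ag couple has the higher reduction potential and acts as the cathode, so E°_cell = +0.80 − (-0.44) = 1.24 V.
Balancing electrons gives n = 2; the reaction quotient is Q = [Fe²⁺]/[Ag⁺]^2 = 3.07 × 10^5.
E = E° − (RT/nF) ln Q = 1.24 − (8.314×333)/(2×96500) × (12.634) = 1.240 − 0.181 = 1.059 V.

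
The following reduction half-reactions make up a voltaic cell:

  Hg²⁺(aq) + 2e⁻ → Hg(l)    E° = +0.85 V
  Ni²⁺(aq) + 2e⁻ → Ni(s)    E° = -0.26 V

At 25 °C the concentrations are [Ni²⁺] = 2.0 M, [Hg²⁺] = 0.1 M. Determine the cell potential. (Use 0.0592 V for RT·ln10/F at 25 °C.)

1.07 V

The Hg²⁺/Hg couple has the higher reduction potential and acts as the cathode, so E°_cell = +0.85 − (-0.26) = 1.11 V.
Balancing electrons gives n = 2; the reaction quotient is Q = [Ni²⁺]/[Hg²⁺] = 20.0.
At 25 °C, E = E° − (0.0592/n) log Q = 1.11 − (0.0592/2)(1.301) = 1.110 − 0.039 = 1.071 V.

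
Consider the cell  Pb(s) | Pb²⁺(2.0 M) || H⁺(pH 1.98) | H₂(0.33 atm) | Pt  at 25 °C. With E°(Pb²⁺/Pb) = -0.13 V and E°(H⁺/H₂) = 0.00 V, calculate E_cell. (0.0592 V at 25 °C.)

The hydrogen couple is the cathode, so E°_cell = 0.13 V; n = 2.
[H⁺] = 10^(−1.98) = 0.010 M, and Q = [Pb²⁺]·P(H₂) / [H⁺]^2 = 6020.
E = E° − (0.0592/2) log Q = 0.13 − (0.0592/2)(3.780) = 0.018 V.

0.018 V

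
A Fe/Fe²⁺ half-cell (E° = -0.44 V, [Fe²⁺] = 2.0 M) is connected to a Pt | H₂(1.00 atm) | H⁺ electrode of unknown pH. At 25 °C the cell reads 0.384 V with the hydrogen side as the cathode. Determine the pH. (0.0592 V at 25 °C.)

pH = 0.80

E°_cell = 0.44 V and n = 2.
log Q = n(E° − E)/0.0592 = 2×(0.44 − 0.384)/0.0592 = 1.892.
With Q = [Fe²⁺]·P(H₂) / [H⁺]^2, solving for [H⁺] gives log[H⁺] = -0.795, so pH = 0.80.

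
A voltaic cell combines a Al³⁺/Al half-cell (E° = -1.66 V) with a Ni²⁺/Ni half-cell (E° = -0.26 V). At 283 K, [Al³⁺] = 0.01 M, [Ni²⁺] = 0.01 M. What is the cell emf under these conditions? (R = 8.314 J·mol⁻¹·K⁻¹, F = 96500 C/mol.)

The Ni²⁺/Ni couple has the higher reduction potential and acts as the cathode, so E°_cell = -0.26 − (-1.66) = 1.40 V.
Balancing electrons gives n = 6; the reaction quotient is Q = [Al³⁺]^2/[Ni²⁺]^3 = 100.
E = E° − (RT/nF) ln Q = 1.40 − (8.314×283)/(6×96500) × (4.605) = 1.400 − 0.019 = 1.381 V.

1.38 V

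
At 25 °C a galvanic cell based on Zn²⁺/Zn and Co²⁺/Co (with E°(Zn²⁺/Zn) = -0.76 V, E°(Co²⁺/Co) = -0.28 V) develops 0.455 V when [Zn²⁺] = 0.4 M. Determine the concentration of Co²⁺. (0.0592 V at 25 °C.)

0.057 M

From the Nernst equation, log Q = n(E° − E)/0.0592 = 2(0.48 − 0.455)/0.0592 = 0.845, so Q = 6.99.
With Q = [Zn²⁺]/[Co²⁺] and the known concentrations, [Co²⁺] in the denominator gives [Co²⁺] = 0.057 M.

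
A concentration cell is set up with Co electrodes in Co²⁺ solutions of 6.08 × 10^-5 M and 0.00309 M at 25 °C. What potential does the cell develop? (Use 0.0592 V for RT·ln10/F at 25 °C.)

Both half-cells are Co²⁺/Co, so E°_cell = 0. The concentrated side is the cathode; the cell reaction moves Co²⁺ from high to low concentration with n = 2.
Q = [Co²⁺]_dilute/[Co²⁺]_conc = 6.08 × 10^-5/0.00309 = 0.0197.
E = 0 − (0.0592/2) log Q = −(0.0592/2)(-1.706) = 0.0505 V.

0.050 V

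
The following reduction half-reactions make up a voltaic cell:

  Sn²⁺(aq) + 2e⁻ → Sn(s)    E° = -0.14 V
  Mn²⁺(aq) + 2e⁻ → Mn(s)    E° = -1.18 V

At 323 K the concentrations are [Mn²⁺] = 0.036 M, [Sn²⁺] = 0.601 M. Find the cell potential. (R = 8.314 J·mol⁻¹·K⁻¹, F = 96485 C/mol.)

The Sn²⁺/Sn couple has the higher reduction potential and acts as the cathode, so E°_cell = -0.14 − (-1.18) = 1.04 V.
Balancing electrons gives n = 2; the reaction quotient is Q = [Mn²⁺]/[Sn²⁺] = 0.0599.
E = E° − (RT/nF) ln Q = 1.04 − (8.314×323)/(2×96485) × (-2.815) = 1.040 + 0.039 = 1.079 V.

1.08 V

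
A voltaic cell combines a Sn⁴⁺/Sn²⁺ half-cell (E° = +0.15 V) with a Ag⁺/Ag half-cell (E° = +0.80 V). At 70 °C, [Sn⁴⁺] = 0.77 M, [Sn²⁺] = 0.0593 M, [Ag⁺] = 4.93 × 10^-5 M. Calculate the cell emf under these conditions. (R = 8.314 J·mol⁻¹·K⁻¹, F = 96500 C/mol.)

0.319 V

The Ag⁺/Ag couple has the higher reduction potential and acts as the cathode, so E°_cell = +0.80 − (+0.15) = 0.65 V.
Balancing electrons gives n = 2; the reaction quotient is Q = [Sn⁴⁺]/([Sn²⁺]·[Ag⁺]^2) = 5.34 × 10^9.
E = E° − (RT/nF) ln Q = 0.65 − (8.314×343)/(2×96500) × (22.399) = 0.650 − 0.331 = 0.319 V.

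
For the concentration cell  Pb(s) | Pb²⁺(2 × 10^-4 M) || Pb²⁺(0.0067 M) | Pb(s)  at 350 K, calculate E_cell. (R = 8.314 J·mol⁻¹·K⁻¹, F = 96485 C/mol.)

0.053 V

Both half-cells are Pb²⁺/Pb, so E°_cell = 0. The concentrated side is the cathode; the cell reaction moves Pb²⁺ from high to low concentration with n = 2.
Q = [Pb²⁺]_dilute/[Pb²⁺]_conc = 2 × 10^-4/0.0067 = 0.0299.
E = 0 − (RT/nF) ln Q = −((8.314×350)/(2×96485))(-3.512) = 0.0530 V.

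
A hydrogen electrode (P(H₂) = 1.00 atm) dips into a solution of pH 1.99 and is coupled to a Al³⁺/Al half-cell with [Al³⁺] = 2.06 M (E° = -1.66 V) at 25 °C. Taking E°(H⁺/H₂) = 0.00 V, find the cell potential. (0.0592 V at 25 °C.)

1.54 V

The hydrogen couple is the cathode, so E°_cell = 1.66 V; n = 6.
[H⁺] = 10^(−1.99) = 0.010 M, and Q = [Al³⁺]^2·P(H₂)^3 / [H⁺]^6 = 3.7 × 10^12.
E = E° − (0.0592/6) log Q = 1.66 − (0.0592/6)(12.568) = 1.536 V.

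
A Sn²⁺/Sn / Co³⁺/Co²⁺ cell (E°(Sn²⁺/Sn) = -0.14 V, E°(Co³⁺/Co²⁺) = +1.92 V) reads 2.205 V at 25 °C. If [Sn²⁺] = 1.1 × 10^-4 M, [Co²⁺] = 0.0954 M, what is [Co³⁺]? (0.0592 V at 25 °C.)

From the Nernst equation, log Q = n(E° − E)/0.0592 = 2(2.06 − 2.205)/0.0592 = -4.899, so Q = 1.26 × 10^-5.
With Q = [Sn²⁺]·[Co²⁺]^2/[Co³⁺]^2 and the known concentrations, [Co³⁺]^2 in the denominator gives [Co³⁺] = 0.28 M.

0.28 M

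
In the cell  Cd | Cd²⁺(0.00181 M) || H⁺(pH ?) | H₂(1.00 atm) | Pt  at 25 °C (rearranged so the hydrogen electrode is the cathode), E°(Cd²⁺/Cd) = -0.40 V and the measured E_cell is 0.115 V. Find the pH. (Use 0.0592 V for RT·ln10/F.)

pH = 6.19

E°_cell = 0.40 V and n = 2.
log Q = n(E° − E)/0.0592 = 2×(0.40 − 0.115)/0.0592 = 9.628.
With Q = [Cd²⁺]·P(H₂) / [H⁺]^2, solving for [H⁺] gives log[H⁺] = -6.185, so pH = 6.19.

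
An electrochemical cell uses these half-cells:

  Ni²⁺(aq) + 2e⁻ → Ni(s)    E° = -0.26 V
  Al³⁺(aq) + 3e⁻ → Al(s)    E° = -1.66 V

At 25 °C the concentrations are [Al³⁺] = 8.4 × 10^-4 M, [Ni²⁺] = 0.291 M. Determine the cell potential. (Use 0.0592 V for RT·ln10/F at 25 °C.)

The Ni²⁺/Ni couple has the higher reduction potential and acts as the cathode, so E°_cell = -0.26 − (-1.66) = 1.40 V.
Balancing electrons gives n = 6; the reaction quotient is Q = [Al³⁺]^2/[Ni²⁺]^3 = 2.86 × 10^-5.
At 25 °C, E = E° − (0.0592/n) log Q = 1.40 − (0.0592/6)(-4.543) = 1.400 + 0.045 = 1.445 V.

1.44 V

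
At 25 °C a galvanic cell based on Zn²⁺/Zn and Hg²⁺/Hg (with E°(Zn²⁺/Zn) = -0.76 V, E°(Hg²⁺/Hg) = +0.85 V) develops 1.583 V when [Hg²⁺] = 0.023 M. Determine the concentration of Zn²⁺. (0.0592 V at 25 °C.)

From the Nernst equation, log Q = n(E° − E)/0.0592 = 2(1.61 − 1.583)/0.0592 = 0.912, so Q = 8.17.
With Q = [Zn²⁺]/[Hg²⁺] and the known concentrations, [Zn²⁺] in the numerator gives [Zn²⁺] = 0.19 M.

0.19 M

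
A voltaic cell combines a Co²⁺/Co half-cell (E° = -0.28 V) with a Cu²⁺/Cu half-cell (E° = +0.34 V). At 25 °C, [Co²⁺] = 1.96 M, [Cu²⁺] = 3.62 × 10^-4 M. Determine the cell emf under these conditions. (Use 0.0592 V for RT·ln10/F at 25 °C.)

0.509 V

The Cu²⁺/Cu couple has the higher reduction potential and acts as the cathode, so E°_cell = +0.34 − (-0.28) = 0.62 V.
Balancing electrons gives n = 2; the reaction quotient is Q = [Co²⁺]/[Cu²⁺] = 5410.
At 25 °C, E = E° − (0.0592/n) log Q = 0.62 − (0.0592/2)(3.734) = 0.620 − 0.111 = 0.509 V.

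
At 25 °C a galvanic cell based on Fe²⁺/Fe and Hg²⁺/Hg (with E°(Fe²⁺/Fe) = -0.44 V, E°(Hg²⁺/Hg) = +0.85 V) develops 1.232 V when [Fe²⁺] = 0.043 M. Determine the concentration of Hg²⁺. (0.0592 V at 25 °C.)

4.7 × 10^-4 M

From the Nernst equation, log Q = n(E° − E)/0.0592 = 2(1.29 − 1.232)/0.0592 = 1.959, so Q = 91.1.
With Q = [Fe²⁺]/[Hg²⁺] and the known concentrations, [Hg²⁺] in the denominator gives [Hg²⁺] = 4.7 × 10^-4 M.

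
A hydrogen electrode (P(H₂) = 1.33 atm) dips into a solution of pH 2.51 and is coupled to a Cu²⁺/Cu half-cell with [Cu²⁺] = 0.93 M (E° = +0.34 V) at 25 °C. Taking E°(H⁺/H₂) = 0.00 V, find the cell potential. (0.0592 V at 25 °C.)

The Cu²⁺/Cu couple is the cathode, so E°_cell = 0.34 V; n = 2.
[H⁺] = 10^(−2.51) = 0.0031 M, and Q = [H⁺]^2 / ([Cu²⁺]·P(H₂)) = 7.72 × 10^-6.
E = E° − (0.0592/2) log Q = 0.34 − (0.0592/2)(-5.112) = 0.491 V.

0.49 V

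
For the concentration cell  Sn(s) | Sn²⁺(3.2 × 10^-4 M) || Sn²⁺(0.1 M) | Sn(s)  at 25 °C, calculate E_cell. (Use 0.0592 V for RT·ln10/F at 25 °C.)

Both half-cells are Sn²⁺/Sn, so E°_cell = 0. The concentrated side is the cathode; the cell reaction moves Sn²⁺ from high to low concentration with n = 2.
Q = [Sn²⁺]_dilute/[Sn²⁺]_conc = 3.2 × 10^-4/0.1 = 0.00320.
E = 0 − (0.0592/2) log Q = −(0.0592/2)(-2.495) = 0.0739 V.

0.074 V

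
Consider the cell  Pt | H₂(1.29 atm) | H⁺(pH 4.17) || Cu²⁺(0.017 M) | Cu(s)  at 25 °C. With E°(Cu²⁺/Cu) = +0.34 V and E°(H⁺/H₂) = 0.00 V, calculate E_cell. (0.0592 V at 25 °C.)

The Cu²⁺/Cu couple is the cathode, so E°_cell = 0.34 V; n = 2.
[H⁺] = 10^(−4.17) = 6.8 × 10^-5 M, and Q = [H⁺]^2 / ([Cu²⁺]·P(H₂)) = 2.08 × 10^-7.
E = E° − (0.0592/2) log Q = 0.34 − (0.0592/2)(-6.681) = 0.538 V.

0.54 V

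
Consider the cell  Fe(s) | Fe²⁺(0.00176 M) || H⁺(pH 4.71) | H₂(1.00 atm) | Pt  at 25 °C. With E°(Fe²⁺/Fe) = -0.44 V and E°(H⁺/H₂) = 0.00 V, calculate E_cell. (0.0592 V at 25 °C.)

0.24 V

The hydrogen couple is the cathode, so E°_cell = 0.44 V; n = 2.
[H⁺] = 10^(−4.71) = 1.9 × 10^-5 M, and Q = [Fe²⁺]·P(H₂) / [H⁺]^2 = 4.63 × 10^6.
E = E° − (0.0592/2) log Q = 0.44 − (0.0592/2)(6.666) = 0.243 V.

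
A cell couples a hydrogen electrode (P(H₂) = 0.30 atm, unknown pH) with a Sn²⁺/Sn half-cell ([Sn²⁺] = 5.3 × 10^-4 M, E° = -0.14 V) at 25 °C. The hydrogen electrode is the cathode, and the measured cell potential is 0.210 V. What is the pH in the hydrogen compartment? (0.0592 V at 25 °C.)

E°_cell = 0.14 V and n = 2.
log Q = n(E° − E)/0.0592 = 2×(0.14 − 0.210)/0.0592 = -2.365.
With Q = [Sn²⁺]·P(H₂) / [H⁺]^2, solving for [H⁺] gives log[H⁺] = -0.717, so pH = 0.72.

pH = 0.72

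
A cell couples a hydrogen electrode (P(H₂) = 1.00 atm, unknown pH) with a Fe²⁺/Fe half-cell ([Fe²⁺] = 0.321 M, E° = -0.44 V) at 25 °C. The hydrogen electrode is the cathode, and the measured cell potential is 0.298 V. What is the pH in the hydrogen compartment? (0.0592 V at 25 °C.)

pH = 2.65

E°_cell = 0.44 V and n = 2.
log Q = n(E° − E)/0.0592 = 2×(0.44 − 0.298)/0.0592 = 4.797.
With Q = [Fe²⁺]·P(H₂) / [H⁺]^2, solving for [H⁺] gives log[H⁺] = -2.645, so pH = 2.65.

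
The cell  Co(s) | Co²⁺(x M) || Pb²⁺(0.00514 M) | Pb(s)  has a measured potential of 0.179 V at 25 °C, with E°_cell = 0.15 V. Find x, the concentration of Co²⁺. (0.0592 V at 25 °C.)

5.4 × 10^-4 M

From the Nernst equation, log Q = n(E° − E)/0.0592 = 2(0.15 − 0.179)/0.0592 = -0.980, so Q = 0.105.
With Q = [Co²⁺]/[Pb²⁺] and the known concentrations, [Co²⁺] in the numerator gives [Co²⁺] = 5.4 × 10^-4 M.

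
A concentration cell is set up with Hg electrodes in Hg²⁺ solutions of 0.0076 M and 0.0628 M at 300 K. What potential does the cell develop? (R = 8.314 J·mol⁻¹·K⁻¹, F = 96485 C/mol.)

Both half-cells are Hg²⁺/Hg, so E°_cell = 0. The concentrated side is the cathode; the cell reaction moves Hg²⁺ from high to low concentration with n = 2.
Q = [Hg²⁺]_dilute/[Hg²⁺]_conc = 0.0076/0.0628 = 0.121.
E = 0 − (RT/nF) ln Q = −((8.314×300)/(2×96485))(-2.112) = 0.0273 V.

0.027 V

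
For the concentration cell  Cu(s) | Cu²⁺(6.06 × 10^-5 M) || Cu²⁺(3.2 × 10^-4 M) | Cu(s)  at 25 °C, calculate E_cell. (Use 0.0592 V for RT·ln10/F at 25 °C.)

Both half-cells are Cu²⁺/Cu, so E°_cell = 0. The concentrated side is the cathode; the cell reaction moves Cu²⁺ from high to low concentration with n = 2.
Q = [Cu²⁺]_dilute/[Cu²⁺]_conc = 6.06 × 10^-5/3.2 × 10^-4 = 0.189.
E = 0 − (0.0592/2) log Q = −(0.0592/2)(-0.723) = 0.0214 V.

0.021 V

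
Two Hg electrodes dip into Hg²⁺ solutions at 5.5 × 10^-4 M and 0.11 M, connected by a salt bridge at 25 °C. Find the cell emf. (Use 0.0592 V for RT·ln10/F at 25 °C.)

0.068 V

Both half-cells are Hg²⁺/Hg, so E°_cell = 0. The concentrated side is the cathode; the cell reaction moves Hg²⁺ from high to low concentration with n = 2.
Q = [Hg²⁺]_dilute/[Hg²⁺]_conc = 5.5 × 10^-4/0.11 = 0.00500.
E = 0 − (0.0592/2) log Q = −(0.0592/2)(-2.301) = 0.0681 V.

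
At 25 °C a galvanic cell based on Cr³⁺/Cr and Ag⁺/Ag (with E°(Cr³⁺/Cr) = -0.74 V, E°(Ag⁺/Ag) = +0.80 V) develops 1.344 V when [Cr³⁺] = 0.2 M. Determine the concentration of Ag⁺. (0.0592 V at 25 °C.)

2.9 × 10^-4 M

From the Nernst equation, log Q = n(E° − E)/0.0592 = 3(1.54 − 1.344)/0.0592 = 9.932, so Q = 8.56 × 10^9.
With Q = [Cr³⁺]/[Ag⁺]^3 and the known concentrations, [Ag⁺]^3 in the denominator gives [Ag⁺] = 2.9 × 10^-4 M.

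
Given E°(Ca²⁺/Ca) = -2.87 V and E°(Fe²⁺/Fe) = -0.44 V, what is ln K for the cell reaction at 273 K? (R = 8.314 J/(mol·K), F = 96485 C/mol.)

E°_cell = -0.44 − (-2.87) = 2.43 V, with n = 2 electrons transferred.
At equilibrium E = 0, so the Nernst equation gives ln K = nFE°/RT = (2)(96485)(2.43)/((8.314)(273)) = 206.60.

ln K = 206.6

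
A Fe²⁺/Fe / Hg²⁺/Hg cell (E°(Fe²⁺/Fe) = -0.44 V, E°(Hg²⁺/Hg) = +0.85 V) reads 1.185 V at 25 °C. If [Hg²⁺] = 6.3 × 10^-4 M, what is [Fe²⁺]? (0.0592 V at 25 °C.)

From the Nernst equation, log Q = n(E° − E)/0.0592 = 2(1.29 − 1.185)/0.0592 = 3.547, so Q = 3530.
With Q = [Fe²⁺]/[Hg²⁺] and the known concentrations, [Fe²⁺] in the numerator gives [Fe²⁺] = 2.2 M.

2.2 M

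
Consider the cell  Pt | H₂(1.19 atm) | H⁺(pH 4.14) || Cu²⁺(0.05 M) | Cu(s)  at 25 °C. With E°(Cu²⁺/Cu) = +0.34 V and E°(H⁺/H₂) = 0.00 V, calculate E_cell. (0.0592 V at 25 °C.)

0.55 V

The Cu²⁺/Cu couple is the cathode, so E°_cell = 0.34 V; n = 2.
[H⁺] = 10^(−4.14) = 7.2 × 10^-5 M, and Q = [H⁺]^2 / ([Cu²⁺]·P(H₂)) = 8.82 × 10^-8.
E = E° − (0.0592/2) log Q = 0.34 − (0.0592/2)(-7.055) = 0.549 V.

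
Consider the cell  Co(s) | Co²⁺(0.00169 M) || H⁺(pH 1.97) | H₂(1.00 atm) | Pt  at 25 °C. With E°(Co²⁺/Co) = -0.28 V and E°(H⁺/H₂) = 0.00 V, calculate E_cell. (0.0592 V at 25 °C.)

0.25 V

The hydrogen couple is the cathode, so E°_cell = 0.28 V; n = 2.
[H⁺] = 10^(−1.97) = 0.011 M, and Q = [Co²⁺]·P(H₂) / [H⁺]^2 = 14.7.
E = E° − (0.0592/2) log Q = 0.28 − (0.0592/2)(1.168) = 0.245 V.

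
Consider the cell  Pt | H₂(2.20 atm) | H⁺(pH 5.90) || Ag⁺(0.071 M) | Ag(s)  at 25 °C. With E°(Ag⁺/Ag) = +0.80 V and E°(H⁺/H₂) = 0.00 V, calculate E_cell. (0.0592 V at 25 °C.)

1.09 V

The Ag⁺/Ag couple is the cathode, so E°_cell = 0.80 V; n = 2.
[H⁺] = 10^(−5.90) = 1.3 × 10^-6 M, and Q = [H⁺]^2 / ([Ag⁺]^2·P(H₂)) = 1.43 × 10^-10.
E = E° − (0.0592/2) log Q = 0.80 − (0.0592/2)(-9.845) = 1.091 V.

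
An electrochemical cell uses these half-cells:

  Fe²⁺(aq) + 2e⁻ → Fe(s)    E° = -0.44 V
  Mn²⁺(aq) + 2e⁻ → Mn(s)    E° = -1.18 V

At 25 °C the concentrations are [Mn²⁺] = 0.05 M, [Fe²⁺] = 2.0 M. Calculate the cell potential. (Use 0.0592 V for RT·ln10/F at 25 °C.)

The Fe²⁺/Fe couple has the higher reduction potential and acts as the cathode, so E°_cell = -0.44 − (-1.18) = 0.74 V.
Balancing electrons gives n = 2; the reaction quotient is Q = [Mn²⁺]/[Fe²⁺] = 0.0250.
At 25 °C, E = E° − (0.0592/n) log Q = 0.74 − (0.0592/2)(-1.602) = 0.740 + 0.047 = 0.787 V.

0.787 V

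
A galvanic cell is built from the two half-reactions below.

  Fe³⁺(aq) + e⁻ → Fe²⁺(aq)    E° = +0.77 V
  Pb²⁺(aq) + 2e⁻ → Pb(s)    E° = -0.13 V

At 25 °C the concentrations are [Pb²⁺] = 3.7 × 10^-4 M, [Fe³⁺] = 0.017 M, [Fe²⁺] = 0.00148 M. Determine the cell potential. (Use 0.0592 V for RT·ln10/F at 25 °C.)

1.06 V

The Fe³⁺/Fe²⁺ couple has the higher reduction potential and acts as the cathode, so E°_cell = +0.77 − (-0.13) = 0.90 V.
Balancing electrons gives n = 2; the reaction quotient is Q = [Pb²⁺]·[Fe²⁺]^2/[Fe³⁺]^2 = 2.8 × 10^-6.
At 25 °C, E = E° − (0.0592/n) log Q = 0.90 − (0.0592/2)(-5.552) = 0.900 + 0.164 = 1.064 V.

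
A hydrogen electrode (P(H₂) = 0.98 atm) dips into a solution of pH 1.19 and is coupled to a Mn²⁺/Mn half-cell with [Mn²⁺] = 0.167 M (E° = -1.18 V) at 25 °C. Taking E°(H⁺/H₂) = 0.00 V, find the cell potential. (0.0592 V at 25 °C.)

1.13 V

The hydrogen couple is the cathode, so E°_cell = 1.18 V; n = 2.
[H⁺] = 10^(−1.19) = 0.065 M, and Q = [Mn²⁺]·P(H₂) / [H⁺]^2 = 39.3.
E = E° − (0.0592/2) log Q = 1.18 − (0.0592/2)(1.594) = 1.133 V.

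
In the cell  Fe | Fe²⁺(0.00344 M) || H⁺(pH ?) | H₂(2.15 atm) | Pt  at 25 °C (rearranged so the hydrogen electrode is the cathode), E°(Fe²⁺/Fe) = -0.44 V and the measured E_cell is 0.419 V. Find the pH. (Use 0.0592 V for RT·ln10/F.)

E°_cell = 0.44 V and n = 2.
log Q = n(E° − E)/0.0592 = 2×(0.44 − 0.419)/0.0592 = 0.709.
With Q = [Fe²⁺]·P(H₂) / [H⁺]^2, solving for [H⁺] gives log[H⁺] = -1.420, so pH = 1.42.

pH = 1.42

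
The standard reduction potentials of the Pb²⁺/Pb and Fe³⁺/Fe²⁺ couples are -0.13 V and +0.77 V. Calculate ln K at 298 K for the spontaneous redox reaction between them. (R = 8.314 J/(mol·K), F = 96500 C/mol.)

E°_cell = +0.77 − (-0.13) = 0.90 V, with n = 2 electrons transferred.
At equilibrium E = 0, so the Nernst equation gives ln K = nFE°/RT = (2)(96500)(0.90)/((8.314)(298)) = 70.11.

ln K = 70.1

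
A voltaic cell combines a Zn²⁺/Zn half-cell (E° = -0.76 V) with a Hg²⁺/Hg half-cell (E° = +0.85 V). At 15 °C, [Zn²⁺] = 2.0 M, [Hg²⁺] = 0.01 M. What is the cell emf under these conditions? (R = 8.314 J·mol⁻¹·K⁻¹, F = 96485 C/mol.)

1.54 V

The Hg²⁺/Hg couple has the higher reduction potential and acts as the cathode, so E°_cell = +0.85 − (-0.76) = 1.61 V.
Balancing electrons gives n = 2; the reaction quotient is Q = [Zn²⁺]/[Hg²⁺] = 200.
E = E° − (RT/nF) ln Q = 1.61 − (8.314×288)/(2×96485) × (5.298) = 1.610 − 0.066 = 1.544 V.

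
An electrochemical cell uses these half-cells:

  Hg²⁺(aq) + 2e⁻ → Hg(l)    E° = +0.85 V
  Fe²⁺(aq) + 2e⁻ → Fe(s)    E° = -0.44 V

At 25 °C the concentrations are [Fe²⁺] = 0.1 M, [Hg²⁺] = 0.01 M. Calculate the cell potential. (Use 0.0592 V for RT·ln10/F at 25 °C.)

The Hg²⁺/Hg couple has the higher reduction potential and acts as the cathode, so E°_cell = +0.85 − (-0.44) = 1.29 V.
Balancing electrons gives n = 2; the reaction quotient is Q = [Fe²⁺]/[Hg²⁺] = 10.0.
At 25 °C, E = E° − (0.0592/n) log Q = 1.29 − (0.0592/2)(1.000) = 1.290 − 0.030 = 1.260 V.

1.26 V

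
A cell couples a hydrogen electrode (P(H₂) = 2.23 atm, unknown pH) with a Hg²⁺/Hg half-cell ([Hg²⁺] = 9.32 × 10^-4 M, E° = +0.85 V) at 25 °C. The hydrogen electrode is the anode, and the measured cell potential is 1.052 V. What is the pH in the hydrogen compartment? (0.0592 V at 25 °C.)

E°_cell = 0.85 V and n = 2.
log Q = n(E° − E)/0.0592 = 2×(0.85 − 1.052)/0.0592 = -6.824.
With Q = [H⁺]^2 / ([Hg²⁺]·P(H₂)), solving for [H⁺] gives log[H⁺] = -4.753, so pH = 4.75.

pH = 4.75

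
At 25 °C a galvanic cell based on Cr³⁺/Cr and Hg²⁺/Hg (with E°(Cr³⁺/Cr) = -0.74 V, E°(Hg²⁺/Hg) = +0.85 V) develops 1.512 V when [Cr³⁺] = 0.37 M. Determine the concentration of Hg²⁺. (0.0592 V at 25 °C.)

From the Nernst equation, log Q = n(E° − E)/0.0592 = 6(1.59 − 1.512)/0.0592 = 7.905, so Q = 8.04 × 10^7.
With Q = [Cr³⁺]^2/[Hg²⁺]^3 and the known concentrations, [Hg²⁺]^3 in the denominator gives [Hg²⁺] = 0.0012 M.

0.0012 M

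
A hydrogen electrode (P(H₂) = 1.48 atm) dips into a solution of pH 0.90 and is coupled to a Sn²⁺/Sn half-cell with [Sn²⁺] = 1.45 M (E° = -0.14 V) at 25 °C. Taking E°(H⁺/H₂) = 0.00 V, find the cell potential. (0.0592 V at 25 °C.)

0.077 V

The hydrogen couple is the cathode, so E°_cell = 0.14 V; n = 2.
[H⁺] = 10^(−0.90) = 0.13 M, and Q = [Sn²⁺]·P(H₂) / [H⁺]^2 = 135.
E = E° − (0.0592/2) log Q = 0.14 − (0.0592/2)(2.132) = 0.077 V.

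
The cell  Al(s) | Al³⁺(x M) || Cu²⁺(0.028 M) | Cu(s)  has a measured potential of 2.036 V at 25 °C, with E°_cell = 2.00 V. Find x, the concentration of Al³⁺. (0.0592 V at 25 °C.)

From the Nernst equation, log Q = n(E° − E)/0.0592 = 6(2.00 − 2.036)/0.0592 = -3.649, so Q = 2.25 × 10^-4.
With Q = [Al³⁺]^2/[Cu²⁺]^3 and the known concentrations, [Al³⁺]^2 in the numerator gives [Al³⁺] = 7 × 10^-5 M.

7 × 10^-5 M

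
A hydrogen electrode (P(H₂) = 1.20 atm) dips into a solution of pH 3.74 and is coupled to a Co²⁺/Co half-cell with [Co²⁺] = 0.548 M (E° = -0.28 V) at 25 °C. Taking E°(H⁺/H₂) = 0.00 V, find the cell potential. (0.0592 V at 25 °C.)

The hydrogen couple is the cathode, so E°_cell = 0.28 V; n = 2.
[H⁺] = 10^(−3.74) = 1.8 × 10^-4 M, and Q = [Co²⁺]·P(H₂) / [H⁺]^2 = 1.99 × 10^7.
E = E° − (0.0592/2) log Q = 0.28 − (0.0592/2)(7.298) = 0.064 V.

0.064 V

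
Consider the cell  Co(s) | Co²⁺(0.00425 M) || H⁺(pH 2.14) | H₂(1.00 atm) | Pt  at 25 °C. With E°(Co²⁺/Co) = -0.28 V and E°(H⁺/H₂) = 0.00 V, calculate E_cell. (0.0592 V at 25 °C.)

0.22 V

The hydrogen couple is the cathode, so E°_cell = 0.28 V; n = 2.
[H⁺] = 10^(−2.14) = 0.0072 M, and Q = [Co²⁺]·P(H₂) / [H⁺]^2 = 81.0.
E = E° − (0.0592/2) log Q = 0.28 − (0.0592/2)(1.908) = 0.224 V.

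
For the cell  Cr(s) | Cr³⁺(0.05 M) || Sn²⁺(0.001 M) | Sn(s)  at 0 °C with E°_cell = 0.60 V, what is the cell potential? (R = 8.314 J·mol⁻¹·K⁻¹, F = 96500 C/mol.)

0.542 V

Balancing electrons gives n = 6; the reaction quotient is Q = [Cr³⁺]^2/[Sn²⁺]^3 = 2.5 × 10^6.
E = E° − (RT/nF) ln Q = 0.60 − (8.314×273)/(6×96500) × (14.732) = 0.600 − 0.058 = 0.542 V.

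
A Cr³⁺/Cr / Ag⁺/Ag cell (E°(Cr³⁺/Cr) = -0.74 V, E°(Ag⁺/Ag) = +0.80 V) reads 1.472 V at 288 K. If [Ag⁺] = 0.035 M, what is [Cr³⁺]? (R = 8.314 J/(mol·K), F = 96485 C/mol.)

0.16 M

From the Nernst equation, ln Q = nF(E° − E)/RT = 3×96485×(1.54 − 1.472)/(8.314×288) = 8.220, so Q = 3720.
With Q = [Cr³⁺]/[Ag⁺]^3 and the known concentrations, [Cr³⁺] in the numerator gives [Cr³⁺] = 0.16 M.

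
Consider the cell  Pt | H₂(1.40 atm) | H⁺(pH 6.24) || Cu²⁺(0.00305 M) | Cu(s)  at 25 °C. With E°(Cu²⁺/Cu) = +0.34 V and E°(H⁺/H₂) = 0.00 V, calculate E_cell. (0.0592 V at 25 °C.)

0.64 V

The Cu²⁺/Cu couple is the cathode, so E°_cell = 0.34 V; n = 2.
[H⁺] = 10^(−6.24) = 5.8 × 10^-7 M, and Q = [H⁺]^2 / ([Cu²⁺]·P(H₂)) = 7.75 × 10^-11.
E = E° − (0.0592/2) log Q = 0.34 − (0.0592/2)(-10.110) = 0.639 V.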